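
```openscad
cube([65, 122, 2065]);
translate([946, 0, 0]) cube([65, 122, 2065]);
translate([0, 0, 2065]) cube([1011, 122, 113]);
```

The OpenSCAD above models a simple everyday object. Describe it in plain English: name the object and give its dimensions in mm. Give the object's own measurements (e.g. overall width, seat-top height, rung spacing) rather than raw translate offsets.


A door frame. The clear opening is 881 mm wide and 2065 mm high. Two 65 mm wide jambs, 122 mm deep, stand either side of the opening from the floor to the top of the opening. A 113 mm thick head sits across the top of both jambs, spanning the full outside width of the frame.


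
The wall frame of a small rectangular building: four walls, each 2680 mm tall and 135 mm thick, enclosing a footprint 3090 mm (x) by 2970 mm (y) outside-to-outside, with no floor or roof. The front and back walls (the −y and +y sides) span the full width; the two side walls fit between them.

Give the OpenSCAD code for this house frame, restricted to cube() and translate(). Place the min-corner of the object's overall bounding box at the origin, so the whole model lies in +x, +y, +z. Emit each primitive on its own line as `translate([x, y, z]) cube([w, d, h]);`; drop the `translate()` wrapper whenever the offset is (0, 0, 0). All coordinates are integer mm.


cube([3090, 135, 2680]);
translate([0, 2835, 0]) cube([3090, 135, 2680]);
translate([0, 135, 0]) cube([135, 2700, 2680]);
translate([2955, 135, 0]) cube([135, 2700, 2680]);


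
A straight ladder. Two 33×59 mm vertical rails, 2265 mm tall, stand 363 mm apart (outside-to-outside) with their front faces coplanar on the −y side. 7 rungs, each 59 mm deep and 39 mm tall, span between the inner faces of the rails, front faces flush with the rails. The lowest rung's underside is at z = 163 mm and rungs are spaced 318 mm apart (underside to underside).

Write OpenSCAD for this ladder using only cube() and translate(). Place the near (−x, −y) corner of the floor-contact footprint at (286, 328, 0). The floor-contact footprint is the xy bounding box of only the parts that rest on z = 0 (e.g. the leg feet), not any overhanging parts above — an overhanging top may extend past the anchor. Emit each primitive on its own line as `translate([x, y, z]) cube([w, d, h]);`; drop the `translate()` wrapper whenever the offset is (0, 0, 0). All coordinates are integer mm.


translate([286, 328, 0]) cube([33, 59, 2265]);
translate([616, 328, 0]) cube([33, 59, 2265]);
translate([319, 328, 163]) cube([297, 59, 39]);
translate([319, 328, 481]) cube([297, 59, 39]);
translate([319, 328, 799]) cube([297, 59, 39]);
translate([319, 328, 1117]) cube([297, 59, 39]);
translate([319, 328, 1435]) cube([297, 59, 39]);
translate([319, 328, 1753]) cube([297, 59, 39]);
translate([319, 328, 2071]) cube([297, 59, 39]);


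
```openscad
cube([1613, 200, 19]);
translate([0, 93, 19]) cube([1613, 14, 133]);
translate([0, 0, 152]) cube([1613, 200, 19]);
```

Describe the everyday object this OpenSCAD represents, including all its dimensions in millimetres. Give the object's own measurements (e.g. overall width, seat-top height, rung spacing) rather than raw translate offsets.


An I-beam lying along x, 1613 mm long. Overall section height 171 mm. Two flanges 200 mm wide (y) and 19 mm thick, one on the floor and one at the top; a web 14 mm thick runs between them, centred on the flange width.


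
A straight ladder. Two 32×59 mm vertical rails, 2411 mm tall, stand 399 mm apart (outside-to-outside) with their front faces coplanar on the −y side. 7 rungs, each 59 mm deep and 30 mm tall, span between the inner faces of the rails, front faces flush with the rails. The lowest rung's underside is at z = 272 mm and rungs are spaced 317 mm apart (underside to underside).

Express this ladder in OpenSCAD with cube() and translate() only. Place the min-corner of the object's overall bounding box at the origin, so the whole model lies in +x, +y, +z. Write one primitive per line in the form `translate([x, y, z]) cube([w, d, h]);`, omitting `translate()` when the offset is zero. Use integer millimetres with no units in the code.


cube([32, 59, 2411]);
translate([367, 0, 0]) cube([32, 59, 2411]);
translate([32, 0, 272]) cube([335, 59, 30]);
translate([32, 0, 589]) cube([335, 59, 30]);
translate([32, 0, 906]) cube([335, 59, 30]);
translate([32, 0, 1223]) cube([335, 59, 30]);
translate([32, 0, 1540]) cube([335, 59, 30]);
translate([32, 0, 1857]) cube([335, 59, 30]);
translate([32, 0, 2174]) cube([335, 59, 30]);


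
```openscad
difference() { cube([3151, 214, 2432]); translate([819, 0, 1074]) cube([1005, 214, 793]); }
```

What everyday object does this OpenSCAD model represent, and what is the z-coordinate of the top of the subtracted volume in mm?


A wall with a window opening. The window head height is 1867 mm.

A wall with a rectangular opening subtracted — a window. Sill at z = 1074, opening 793 mm tall, so the head is at 1074 + 793 = 1867 mm.


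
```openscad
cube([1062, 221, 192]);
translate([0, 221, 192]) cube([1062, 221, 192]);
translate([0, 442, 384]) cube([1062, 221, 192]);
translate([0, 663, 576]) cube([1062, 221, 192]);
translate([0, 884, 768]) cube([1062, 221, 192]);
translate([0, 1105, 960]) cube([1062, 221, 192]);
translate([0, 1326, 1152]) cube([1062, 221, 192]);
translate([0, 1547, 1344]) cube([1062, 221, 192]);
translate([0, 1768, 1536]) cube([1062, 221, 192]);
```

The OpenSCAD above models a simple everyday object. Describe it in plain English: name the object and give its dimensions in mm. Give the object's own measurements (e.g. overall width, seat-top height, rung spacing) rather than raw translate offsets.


A straight staircase of 9 solid steps. Each step is 1062 mm wide (x), 221 mm deep (y, the going) and 192 mm tall (the rise). The first step rests on the floor; each subsequent step sits one going further in +y and one rise higher in +z, directly behind and above the previous step with no overlap.


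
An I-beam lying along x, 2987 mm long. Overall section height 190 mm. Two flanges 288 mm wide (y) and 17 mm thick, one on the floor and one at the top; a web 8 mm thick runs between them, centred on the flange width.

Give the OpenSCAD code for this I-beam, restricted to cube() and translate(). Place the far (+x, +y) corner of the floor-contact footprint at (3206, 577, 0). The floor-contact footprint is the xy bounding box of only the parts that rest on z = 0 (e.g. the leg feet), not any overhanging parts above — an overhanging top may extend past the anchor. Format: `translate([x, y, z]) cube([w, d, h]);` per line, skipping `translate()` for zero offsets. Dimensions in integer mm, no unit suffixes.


translate([219, 289, 0]) cube([2987, 288, 17]);
translate([219, 429, 17]) cube([2987, 8, 156]);
translate([219, 289, 173]) cube([2987, 288, 17]);


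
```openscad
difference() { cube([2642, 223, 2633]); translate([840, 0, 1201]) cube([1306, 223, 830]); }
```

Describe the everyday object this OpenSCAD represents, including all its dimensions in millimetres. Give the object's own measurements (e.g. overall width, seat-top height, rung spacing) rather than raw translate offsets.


A wall 2642 mm long (x), 223 mm thick (y), 2633 mm tall, with a rectangular window opening cut through it. The opening is 1306 mm wide and 830 mm tall; its sill is at z = 1201 mm and its near (−x) edge is 840 mm from the wall's −x end. The opening passes through the full wall thickness.


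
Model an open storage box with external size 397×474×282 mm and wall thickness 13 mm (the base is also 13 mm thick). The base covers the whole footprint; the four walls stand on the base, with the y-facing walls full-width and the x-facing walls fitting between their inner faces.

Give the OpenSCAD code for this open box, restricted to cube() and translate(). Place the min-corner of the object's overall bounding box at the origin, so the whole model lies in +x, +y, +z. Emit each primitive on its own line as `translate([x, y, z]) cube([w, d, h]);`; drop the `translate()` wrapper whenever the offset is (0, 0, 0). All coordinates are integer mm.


cube([397, 474, 13]);
translate([0, 0, 13]) cube([397, 13, 269]);
translate([0, 461, 13]) cube([397, 13, 269]);
translate([0, 13, 13]) cube([13, 448, 269]);
translate([384, 13, 13]) cube([13, 448, 269]);


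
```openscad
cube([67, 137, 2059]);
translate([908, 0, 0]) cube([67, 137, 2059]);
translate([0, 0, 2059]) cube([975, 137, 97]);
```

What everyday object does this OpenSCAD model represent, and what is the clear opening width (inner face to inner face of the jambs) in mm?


A door frame. The clear opening width is 841 mm.

Two 2059 mm tall posts with a header on top — a door frame. The left jamb is 67 mm wide at x = 0; the right jamb starts at x = 908. The clear opening is 908 − 67 = 841 mm.


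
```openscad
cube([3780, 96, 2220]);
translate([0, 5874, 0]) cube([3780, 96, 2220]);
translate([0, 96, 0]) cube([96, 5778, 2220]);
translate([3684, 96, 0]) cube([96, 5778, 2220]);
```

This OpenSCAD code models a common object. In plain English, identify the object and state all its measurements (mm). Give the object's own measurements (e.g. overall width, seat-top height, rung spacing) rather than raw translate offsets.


The wall frame of a small rectangular building: four walls, each 2220 mm tall and 96 mm thick, enclosing a footprint 3780 mm (x) by 5970 mm (y) outside-to-outside, with no floor or roof. The front and back walls (the −y and +y sides) span the full width; the two side walls fit between them.


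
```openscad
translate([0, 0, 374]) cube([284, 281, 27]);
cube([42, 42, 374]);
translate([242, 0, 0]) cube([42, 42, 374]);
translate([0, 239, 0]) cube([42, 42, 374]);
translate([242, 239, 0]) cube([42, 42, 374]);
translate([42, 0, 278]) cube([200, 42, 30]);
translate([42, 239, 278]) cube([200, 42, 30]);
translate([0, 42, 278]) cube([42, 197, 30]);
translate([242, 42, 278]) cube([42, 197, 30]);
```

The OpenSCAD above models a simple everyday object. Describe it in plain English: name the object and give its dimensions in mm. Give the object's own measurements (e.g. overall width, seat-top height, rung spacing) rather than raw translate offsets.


A simple wooden stool: a rectangular seat 284 mm (x) by 281 mm (y), 27 mm thick, top face at z = 401 mm, on four square legs, each 42×42 mm in cross-section. The legs rest on z = 0, each flush with a corner of the seat. Four stretchers, 42 mm wide and 30 mm tall, connect adjacent legs with their undersides at z = 278 mm, each running between the inner faces of the legs it joins and aligned with the legs' outer faces on the other axis.


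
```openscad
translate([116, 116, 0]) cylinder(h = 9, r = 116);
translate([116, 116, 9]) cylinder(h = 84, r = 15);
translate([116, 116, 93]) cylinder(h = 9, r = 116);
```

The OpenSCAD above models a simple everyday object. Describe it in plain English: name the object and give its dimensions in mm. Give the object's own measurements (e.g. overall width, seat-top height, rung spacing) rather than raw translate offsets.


A spool: two coaxial disc flanges of radius 116 mm and thickness 9 mm, joined by a core cylinder of radius 15 mm and height 84 mm. The lower flange rests on z = 0 and the three cylinders share a vertical axis.


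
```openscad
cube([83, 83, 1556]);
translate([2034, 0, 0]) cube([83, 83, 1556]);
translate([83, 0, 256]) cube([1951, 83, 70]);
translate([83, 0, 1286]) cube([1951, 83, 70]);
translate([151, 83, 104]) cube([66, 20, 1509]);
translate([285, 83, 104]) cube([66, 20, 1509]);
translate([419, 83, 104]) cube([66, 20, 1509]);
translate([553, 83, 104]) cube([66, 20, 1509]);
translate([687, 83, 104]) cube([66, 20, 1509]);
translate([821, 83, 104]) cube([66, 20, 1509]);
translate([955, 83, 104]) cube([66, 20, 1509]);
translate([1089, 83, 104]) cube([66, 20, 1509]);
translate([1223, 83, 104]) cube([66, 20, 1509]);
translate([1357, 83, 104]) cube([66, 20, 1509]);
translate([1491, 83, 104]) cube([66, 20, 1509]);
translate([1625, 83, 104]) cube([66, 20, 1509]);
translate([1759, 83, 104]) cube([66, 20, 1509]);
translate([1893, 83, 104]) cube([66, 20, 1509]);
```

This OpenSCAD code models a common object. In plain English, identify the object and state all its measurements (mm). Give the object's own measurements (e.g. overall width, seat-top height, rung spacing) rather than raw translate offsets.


A fence section. Two 83×83 mm posts, 1556 mm tall, stand on the floor with a clear span of 1951 mm between their inner faces. Two horizontal rails of 83×70 mm section span the gap between the posts with their undersides at z = 256 mm and z = 1286 mm, flush with the posts' −y face. 14 pickets, each 66 mm wide, 20 mm thick and 1509 mm tall, are fixed to the +y face of the rails with their bottoms at z = 104 mm, spaced across the span with a 68 mm gap after the −x post and between neighbouring pickets, with 75 mm left before the +x post.


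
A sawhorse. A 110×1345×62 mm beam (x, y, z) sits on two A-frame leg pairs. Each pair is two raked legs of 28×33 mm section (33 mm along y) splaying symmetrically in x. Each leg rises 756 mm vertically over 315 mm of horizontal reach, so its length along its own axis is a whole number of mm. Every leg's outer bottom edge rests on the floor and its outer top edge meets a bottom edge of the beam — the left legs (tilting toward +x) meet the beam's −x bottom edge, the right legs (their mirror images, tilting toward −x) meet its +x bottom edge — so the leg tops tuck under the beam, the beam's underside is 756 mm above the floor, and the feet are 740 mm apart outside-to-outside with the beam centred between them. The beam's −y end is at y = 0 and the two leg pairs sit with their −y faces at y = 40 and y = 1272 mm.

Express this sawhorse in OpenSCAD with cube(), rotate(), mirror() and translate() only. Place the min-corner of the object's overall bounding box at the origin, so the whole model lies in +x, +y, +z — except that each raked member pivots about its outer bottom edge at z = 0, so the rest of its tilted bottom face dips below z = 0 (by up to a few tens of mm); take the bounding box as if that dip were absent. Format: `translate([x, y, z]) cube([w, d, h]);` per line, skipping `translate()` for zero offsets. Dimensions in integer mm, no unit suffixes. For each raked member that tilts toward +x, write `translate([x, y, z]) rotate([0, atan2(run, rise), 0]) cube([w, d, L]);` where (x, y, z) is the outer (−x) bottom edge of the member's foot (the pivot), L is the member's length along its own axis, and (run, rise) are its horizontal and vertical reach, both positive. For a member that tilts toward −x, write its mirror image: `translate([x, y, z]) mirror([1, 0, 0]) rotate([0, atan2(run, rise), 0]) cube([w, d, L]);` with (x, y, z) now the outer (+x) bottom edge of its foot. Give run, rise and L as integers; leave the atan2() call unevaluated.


translate([315, 0, 756]) cube([110, 1345, 62]);
translate([0, 40, 0]) rotate([0, atan2(315, 756), 0]) cube([28, 33, 819]);
translate([740, 40, 0]) mirror([1, 0, 0]) rotate([0, atan2(315, 756), 0]) cube([28, 33, 819]);
translate([0, 1272, 0]) rotate([0, atan2(315, 756), 0]) cube([28, 33, 819]);
translate([740, 1272, 0]) mirror([1, 0, 0]) rotate([0, atan2(315, 756), 0]) cube([28, 33, 819]);


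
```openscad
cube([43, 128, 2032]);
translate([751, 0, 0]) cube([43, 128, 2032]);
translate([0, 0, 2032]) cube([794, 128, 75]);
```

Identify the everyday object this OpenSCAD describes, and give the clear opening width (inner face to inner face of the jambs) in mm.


A door frame. The clear opening width is 708 mm.

Two 2032 mm tall posts with a header on top — a door frame. The left jamb is 43 mm wide at x = 0; the right jamb starts at x = 751. The clear opening is 751 − 43 = 708 mm.


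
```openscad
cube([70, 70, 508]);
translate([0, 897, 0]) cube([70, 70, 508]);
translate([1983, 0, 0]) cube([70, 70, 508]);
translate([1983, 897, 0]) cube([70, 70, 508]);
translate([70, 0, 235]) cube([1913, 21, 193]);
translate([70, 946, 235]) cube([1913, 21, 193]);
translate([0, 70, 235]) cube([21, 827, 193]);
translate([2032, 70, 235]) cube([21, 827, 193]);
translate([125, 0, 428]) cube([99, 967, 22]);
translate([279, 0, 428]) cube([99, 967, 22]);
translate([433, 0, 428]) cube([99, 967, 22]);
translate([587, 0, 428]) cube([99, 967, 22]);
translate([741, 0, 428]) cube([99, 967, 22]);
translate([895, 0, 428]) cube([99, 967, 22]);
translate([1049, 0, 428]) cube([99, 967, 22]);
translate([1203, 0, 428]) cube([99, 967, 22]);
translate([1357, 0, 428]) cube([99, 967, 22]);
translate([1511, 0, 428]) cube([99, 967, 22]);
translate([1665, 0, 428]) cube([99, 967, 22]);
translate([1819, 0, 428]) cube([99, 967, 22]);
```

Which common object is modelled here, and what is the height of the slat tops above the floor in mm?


A bed frame. The slat-top height is 450 mm.

Four posts, four rails, and a row of slats — a bed frame. Slats sit on the rails at z = 235 + 193 = 428; with slat thickness 22, the top is 450 mm.


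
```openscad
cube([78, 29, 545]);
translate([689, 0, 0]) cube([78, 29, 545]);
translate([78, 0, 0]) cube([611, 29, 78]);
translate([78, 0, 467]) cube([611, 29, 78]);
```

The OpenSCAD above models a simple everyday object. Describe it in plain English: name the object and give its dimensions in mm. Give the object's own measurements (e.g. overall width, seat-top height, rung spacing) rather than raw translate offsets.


A rectangular picture frame lying in the x–z plane (depth along y). The opening is 611 mm wide (x) by 389 mm tall (z), surrounded by a border 78 mm wide on all four sides. The frame is 29 mm deep and is made of two full-height vertical stiles with two horizontal rails fitted between them.


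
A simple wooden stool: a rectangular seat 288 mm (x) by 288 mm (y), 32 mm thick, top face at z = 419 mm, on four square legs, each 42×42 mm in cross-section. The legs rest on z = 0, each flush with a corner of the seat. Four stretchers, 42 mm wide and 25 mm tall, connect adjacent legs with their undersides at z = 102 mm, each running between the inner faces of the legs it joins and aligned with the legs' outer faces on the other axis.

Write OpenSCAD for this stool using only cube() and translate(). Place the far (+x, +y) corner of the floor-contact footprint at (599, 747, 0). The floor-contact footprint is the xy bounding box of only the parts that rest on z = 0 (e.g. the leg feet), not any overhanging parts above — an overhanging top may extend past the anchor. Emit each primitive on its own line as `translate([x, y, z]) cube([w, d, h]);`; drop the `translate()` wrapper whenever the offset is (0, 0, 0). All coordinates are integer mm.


translate([311, 459, 387]) cube([288, 288, 32]);
translate([311, 459, 0]) cube([42, 42, 387]);
translate([557, 459, 0]) cube([42, 42, 387]);
translate([311, 705, 0]) cube([42, 42, 387]);
translate([557, 705, 0]) cube([42, 42, 387]);
translate([353, 459, 102]) cube([204, 42, 25]);
translate([353, 705, 102]) cube([204, 42, 25]);
translate([311, 501, 102]) cube([42, 204, 25]);
translate([557, 501, 102]) cube([42, 204, 25]);


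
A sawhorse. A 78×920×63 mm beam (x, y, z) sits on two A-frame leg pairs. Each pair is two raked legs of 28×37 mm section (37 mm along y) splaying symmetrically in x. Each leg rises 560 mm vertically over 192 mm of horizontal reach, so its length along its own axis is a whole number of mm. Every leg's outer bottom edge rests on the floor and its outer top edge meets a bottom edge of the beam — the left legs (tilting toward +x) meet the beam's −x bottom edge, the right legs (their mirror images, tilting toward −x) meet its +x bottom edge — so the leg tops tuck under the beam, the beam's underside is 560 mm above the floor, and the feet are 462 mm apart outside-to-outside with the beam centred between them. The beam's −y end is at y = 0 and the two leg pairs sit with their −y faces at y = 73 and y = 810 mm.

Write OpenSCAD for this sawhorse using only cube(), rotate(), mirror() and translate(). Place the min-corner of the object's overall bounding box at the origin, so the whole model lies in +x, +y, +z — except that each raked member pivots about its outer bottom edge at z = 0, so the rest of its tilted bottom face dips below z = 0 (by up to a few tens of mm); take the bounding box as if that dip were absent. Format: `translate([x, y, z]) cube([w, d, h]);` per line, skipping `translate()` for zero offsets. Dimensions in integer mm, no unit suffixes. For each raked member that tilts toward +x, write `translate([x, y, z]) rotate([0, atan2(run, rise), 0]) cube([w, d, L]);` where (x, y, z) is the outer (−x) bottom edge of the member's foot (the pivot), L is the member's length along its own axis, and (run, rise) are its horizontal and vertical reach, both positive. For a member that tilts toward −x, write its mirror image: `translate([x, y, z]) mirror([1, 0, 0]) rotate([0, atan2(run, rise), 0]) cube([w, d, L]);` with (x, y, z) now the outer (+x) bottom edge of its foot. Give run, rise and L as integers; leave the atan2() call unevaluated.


translate([192, 0, 560]) cube([78, 920, 63]);
translate([0, 73, 0]) rotate([0, atan2(192, 560), 0]) cube([28, 37, 592]);
translate([462, 73, 0]) mirror([1, 0, 0]) rotate([0, atan2(192, 560), 0]) cube([28, 37, 592]);
translate([0, 810, 0]) rotate([0, atan2(192, 560), 0]) cube([28, 37, 592]);
translate([462, 810, 0]) mirror([1, 0, 0]) rotate([0, atan2(192, 560), 0]) cube([28, 37, 592]);


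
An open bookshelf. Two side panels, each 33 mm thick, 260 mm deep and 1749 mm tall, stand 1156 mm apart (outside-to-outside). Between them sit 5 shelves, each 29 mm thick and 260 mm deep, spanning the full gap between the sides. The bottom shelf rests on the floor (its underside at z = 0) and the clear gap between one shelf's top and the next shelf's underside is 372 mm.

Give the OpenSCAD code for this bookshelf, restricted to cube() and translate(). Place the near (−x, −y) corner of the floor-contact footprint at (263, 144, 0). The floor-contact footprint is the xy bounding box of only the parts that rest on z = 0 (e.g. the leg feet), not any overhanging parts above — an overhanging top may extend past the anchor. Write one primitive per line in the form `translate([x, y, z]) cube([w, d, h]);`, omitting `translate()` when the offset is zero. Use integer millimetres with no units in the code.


translate([263, 144, 0]) cube([33, 260, 1749]);
translate([1386, 144, 0]) cube([33, 260, 1749]);
translate([296, 144, 0]) cube([1090, 260, 29]);
translate([296, 144, 401]) cube([1090, 260, 29]);
translate([296, 144, 802]) cube([1090, 260, 29]);
translate([296, 144, 1203]) cube([1090, 260, 29]);
translate([296, 144, 1604]) cube([1090, 260, 29]);


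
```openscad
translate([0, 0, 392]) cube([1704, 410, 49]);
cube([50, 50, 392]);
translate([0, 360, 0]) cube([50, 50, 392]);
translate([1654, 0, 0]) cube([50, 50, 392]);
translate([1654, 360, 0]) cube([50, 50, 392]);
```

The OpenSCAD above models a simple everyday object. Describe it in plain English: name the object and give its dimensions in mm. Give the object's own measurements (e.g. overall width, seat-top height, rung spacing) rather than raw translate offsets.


A bench: a 1704×410 mm seat slab, 49 mm thick, top at z = 441 mm, on four 50×50 mm square legs flush with the seat corners and standing on z = 0.


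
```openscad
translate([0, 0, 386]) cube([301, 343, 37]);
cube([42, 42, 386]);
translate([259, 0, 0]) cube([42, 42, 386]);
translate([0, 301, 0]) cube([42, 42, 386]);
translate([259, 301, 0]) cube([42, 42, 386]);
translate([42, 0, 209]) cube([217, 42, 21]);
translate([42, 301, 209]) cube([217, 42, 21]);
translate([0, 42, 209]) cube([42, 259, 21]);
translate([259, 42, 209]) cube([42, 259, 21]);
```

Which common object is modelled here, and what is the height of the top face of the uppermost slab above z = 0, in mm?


A stool. The seat height is 423 mm.

A 301×343×37 slab at z = 386 on four corner posts — a stool. The seat top is 386 + 37 = 423 mm.


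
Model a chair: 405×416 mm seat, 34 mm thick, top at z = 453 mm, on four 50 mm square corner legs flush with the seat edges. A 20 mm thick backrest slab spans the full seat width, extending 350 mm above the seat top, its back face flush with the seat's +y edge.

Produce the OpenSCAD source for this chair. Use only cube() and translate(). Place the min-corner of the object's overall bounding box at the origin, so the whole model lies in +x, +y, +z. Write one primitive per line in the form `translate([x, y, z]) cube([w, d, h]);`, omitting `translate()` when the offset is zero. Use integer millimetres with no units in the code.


translate([0, 0, 419]) cube([405, 416, 34]);
cube([50, 50, 419]);
translate([355, 0, 0]) cube([50, 50, 419]);
translate([0, 366, 0]) cube([50, 50, 419]);
translate([355, 366, 0]) cube([50, 50, 419]);
translate([0, 396, 453]) cube([405, 20, 350]);


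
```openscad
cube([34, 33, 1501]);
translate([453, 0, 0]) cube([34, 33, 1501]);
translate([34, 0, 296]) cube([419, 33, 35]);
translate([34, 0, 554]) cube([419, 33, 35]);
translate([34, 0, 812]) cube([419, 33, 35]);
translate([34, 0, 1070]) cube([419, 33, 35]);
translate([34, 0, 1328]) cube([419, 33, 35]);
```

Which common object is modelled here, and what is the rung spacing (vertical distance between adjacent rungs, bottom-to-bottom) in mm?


A ladder. The rung spacing is 258 mm.

Two tall 34×33 posts with 5 short bars between them — a ladder. Adjacent rungs sit at z = 296 and z = 554, so the spacing is 554 − 296 = 258 mm.


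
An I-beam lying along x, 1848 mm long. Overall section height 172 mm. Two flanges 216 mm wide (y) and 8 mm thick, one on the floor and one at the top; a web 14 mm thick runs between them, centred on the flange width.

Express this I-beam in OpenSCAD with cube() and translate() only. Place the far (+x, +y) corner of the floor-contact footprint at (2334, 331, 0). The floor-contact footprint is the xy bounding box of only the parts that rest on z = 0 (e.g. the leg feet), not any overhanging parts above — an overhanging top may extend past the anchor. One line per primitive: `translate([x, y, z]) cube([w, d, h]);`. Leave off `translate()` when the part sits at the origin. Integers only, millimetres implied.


translate([486, 115, 0]) cube([1848, 216, 8]);
translate([486, 216, 8]) cube([1848, 14, 156]);
translate([486, 115, 164]) cube([1848, 216, 8]);


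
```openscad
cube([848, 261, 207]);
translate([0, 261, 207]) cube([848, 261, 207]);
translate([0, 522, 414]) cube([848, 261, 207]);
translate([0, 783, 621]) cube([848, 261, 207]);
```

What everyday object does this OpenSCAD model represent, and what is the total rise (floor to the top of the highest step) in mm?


A staircase. The total rise is 828 mm.

4 identical blocks, each offset up and back from the previous — a staircase. Each step is 207 mm tall and there are 4 of them, so the total rise is 4 × 207 = 828 mm.


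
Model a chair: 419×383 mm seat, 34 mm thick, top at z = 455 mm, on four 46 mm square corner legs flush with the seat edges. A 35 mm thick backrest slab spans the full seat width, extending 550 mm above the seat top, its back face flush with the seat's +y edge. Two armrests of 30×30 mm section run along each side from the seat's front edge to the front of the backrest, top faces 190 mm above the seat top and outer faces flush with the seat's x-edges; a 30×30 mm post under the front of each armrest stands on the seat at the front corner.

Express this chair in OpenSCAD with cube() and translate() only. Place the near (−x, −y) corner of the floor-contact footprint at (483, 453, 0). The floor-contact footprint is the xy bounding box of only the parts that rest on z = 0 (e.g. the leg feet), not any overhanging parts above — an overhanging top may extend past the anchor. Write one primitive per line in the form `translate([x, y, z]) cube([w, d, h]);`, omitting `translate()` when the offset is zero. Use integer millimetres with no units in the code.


translate([483, 453, 421]) cube([419, 383, 34]);
translate([483, 453, 0]) cube([46, 46, 421]);
translate([856, 453, 0]) cube([46, 46, 421]);
translate([483, 790, 0]) cube([46, 46, 421]);
translate([856, 790, 0]) cube([46, 46, 421]);
translate([483, 801, 455]) cube([419, 35, 550]);
translate([483, 453, 615]) cube([30, 348, 30]);
translate([872, 453, 615]) cube([30, 348, 30]);
translate([483, 453, 455]) cube([30, 30, 160]);
translate([872, 453, 455]) cube([30, 30, 160]);


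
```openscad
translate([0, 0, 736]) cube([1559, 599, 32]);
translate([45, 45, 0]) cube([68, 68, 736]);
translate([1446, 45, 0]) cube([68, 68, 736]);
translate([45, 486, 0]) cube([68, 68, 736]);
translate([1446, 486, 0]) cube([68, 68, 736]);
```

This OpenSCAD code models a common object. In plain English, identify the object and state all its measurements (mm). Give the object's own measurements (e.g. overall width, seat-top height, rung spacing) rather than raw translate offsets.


A rectangular dining table. The top is 1559×599×32 mm with its upper surface at z = 768 mm. It stands on four 68×68 mm square legs, each inset 45 mm from the nearest pair of top edges, running from the floor to the underside of the top.


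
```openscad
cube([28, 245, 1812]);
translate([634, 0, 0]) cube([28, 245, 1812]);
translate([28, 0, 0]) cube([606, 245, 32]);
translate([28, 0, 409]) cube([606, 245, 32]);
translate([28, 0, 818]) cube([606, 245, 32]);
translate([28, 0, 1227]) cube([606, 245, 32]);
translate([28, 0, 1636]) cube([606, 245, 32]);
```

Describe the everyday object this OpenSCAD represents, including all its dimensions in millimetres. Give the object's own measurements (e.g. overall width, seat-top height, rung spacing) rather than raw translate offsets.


An open bookshelf. Two side panels, each 28 mm thick, 245 mm deep and 1812 mm tall, stand 662 mm apart (outside-to-outside). Between them sit 5 shelves, each 32 mm thick and 245 mm deep, spanning the full gap between the sides. The bottom shelf rests on the floor (its underside at z = 0) and the clear gap between one shelf's top and the next shelf's underside is 377 mm.


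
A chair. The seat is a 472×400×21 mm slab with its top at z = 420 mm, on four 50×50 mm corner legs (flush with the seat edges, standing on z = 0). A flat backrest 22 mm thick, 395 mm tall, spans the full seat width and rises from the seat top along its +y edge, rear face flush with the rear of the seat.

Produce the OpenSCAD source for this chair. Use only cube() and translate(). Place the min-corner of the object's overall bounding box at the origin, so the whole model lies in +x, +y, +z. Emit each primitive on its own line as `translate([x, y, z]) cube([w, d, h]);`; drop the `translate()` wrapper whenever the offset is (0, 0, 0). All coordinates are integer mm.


translate([0, 0, 399]) cube([472, 400, 21]);
cube([50, 50, 399]);
translate([422, 0, 0]) cube([50, 50, 399]);
translate([0, 350, 0]) cube([50, 50, 399]);
translate([422, 350, 0]) cube([50, 50, 399]);
translate([0, 378, 420]) cube([472, 22, 395]);


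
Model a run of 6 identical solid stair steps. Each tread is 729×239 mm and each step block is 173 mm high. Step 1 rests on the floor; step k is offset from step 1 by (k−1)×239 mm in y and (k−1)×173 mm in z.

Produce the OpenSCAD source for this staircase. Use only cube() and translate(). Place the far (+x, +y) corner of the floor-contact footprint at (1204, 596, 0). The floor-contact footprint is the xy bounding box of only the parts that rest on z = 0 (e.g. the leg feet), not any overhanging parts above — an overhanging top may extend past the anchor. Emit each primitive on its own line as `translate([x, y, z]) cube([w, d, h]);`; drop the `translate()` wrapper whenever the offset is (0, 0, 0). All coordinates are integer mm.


translate([475, 357, 0]) cube([729, 239, 173]);
translate([475, 596, 173]) cube([729, 239, 173]);
translate([475, 835, 346]) cube([729, 239, 173]);
translate([475, 1074, 519]) cube([729, 239, 173]);
translate([475, 1313, 692]) cube([729, 239, 173]);
translate([475, 1552, 865]) cube([729, 239, 173]);


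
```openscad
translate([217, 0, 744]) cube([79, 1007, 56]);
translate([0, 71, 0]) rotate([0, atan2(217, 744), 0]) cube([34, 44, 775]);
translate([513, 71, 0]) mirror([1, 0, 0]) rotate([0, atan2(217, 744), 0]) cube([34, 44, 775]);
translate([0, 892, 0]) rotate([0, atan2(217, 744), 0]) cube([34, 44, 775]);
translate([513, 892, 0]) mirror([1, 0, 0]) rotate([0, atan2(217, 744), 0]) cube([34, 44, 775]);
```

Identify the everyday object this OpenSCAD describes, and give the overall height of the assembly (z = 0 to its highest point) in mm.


A sawhorse. The overall height is 800 mm.

A beam across two mirrored pairs of raked legs — a sawhorse. The beam's underside is at z = 744 (matching the legs' vertical rise in atan2(217, 744)) and the beam is 56 mm tall, so its top is at 744 + 56 = 800 mm. The raked legs top out at the beam's underside, so that is the highest point.


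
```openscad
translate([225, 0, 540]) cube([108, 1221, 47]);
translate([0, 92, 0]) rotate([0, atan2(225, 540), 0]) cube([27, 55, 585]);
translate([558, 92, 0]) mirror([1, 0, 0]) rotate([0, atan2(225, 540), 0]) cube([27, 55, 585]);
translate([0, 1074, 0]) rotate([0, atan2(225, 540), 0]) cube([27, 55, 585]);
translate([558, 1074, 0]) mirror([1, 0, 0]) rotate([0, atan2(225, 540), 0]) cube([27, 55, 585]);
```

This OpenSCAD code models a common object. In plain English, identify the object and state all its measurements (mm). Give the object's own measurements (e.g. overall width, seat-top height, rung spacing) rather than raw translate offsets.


A sawhorse. A 108×1221×47 mm beam (x, y, z) sits on two A-frame leg pairs. Each pair is two raked legs of 27×55 mm section (55 mm along y) splaying symmetrically in x. Each leg rises 540 mm vertically over 225 mm of horizontal reach and is 585 mm long along its own axis. Every leg's outer bottom edge rests on the floor and its outer top edge meets a bottom edge of the beam — the left legs (tilting toward +x) meet the beam's −x bottom edge, the right legs (their mirror images, tilting toward −x) meet its +x bottom edge — so the leg tops tuck under the beam, the beam's underside is 540 mm above the floor, and the feet are 558 mm apart outside-to-outside with the beam centred between them. The two leg pairs are set in 92 mm from either end of the beam.


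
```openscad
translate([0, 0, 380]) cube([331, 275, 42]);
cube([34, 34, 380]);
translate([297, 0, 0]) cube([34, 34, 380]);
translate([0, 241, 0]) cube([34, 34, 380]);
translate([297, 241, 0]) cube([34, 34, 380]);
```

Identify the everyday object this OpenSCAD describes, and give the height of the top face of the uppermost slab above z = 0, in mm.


A stool. The seat height is 422 mm.

A 331×275×42 slab at z = 380 on four corner posts — a stool. The seat top is 380 + 42 = 422 mm.


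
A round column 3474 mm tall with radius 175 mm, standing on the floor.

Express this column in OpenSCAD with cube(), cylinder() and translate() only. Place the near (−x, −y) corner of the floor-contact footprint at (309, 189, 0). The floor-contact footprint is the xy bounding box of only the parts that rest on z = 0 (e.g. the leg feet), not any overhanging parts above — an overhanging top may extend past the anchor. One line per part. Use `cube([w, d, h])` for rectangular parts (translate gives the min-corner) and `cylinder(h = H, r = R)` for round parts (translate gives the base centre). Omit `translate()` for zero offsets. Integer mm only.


translate([484, 364, 0]) cylinder(h = 3474, r = 175);


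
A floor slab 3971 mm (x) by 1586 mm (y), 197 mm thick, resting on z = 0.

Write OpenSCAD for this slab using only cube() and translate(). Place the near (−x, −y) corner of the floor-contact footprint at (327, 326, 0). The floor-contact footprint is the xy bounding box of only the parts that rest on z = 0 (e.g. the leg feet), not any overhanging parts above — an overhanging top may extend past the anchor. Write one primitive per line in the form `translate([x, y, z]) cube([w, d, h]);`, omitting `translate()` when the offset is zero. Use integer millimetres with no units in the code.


translate([327, 326, 0]) cube([3971, 1586, 197]);


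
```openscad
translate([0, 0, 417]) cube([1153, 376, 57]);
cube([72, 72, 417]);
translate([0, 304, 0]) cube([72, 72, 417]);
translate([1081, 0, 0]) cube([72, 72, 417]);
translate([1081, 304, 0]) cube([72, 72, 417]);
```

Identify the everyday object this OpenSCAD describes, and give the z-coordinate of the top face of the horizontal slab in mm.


A bench. The seat-top height is 474 mm.

A long slab on four corner posts — a bench. The slab sits at z = 417 with thickness 57, so the top is 417 + 57 = 474 mm.


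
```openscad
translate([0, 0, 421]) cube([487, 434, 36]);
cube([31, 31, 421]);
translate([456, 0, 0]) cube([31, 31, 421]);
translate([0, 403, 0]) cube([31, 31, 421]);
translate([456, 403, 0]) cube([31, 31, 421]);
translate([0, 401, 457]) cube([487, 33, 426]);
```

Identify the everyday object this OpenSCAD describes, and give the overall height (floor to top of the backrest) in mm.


A chair. The overall height is 883 mm.

A slab on four corner posts with a tall panel at the back — a chair. The seat slab sits at z = 421 with thickness 36, and the 426 mm backrest starts at the seat top, so the overall height is 421 + 36 + 426 = 883 mm.


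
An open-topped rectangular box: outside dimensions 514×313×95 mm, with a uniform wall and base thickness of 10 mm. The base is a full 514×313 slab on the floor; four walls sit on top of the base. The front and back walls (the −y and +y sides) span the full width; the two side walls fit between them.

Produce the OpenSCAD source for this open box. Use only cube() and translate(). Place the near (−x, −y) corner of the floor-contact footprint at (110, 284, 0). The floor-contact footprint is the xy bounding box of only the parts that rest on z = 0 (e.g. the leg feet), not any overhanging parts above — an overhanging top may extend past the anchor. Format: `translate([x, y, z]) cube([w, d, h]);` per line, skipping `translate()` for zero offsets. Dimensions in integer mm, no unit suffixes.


translate([110, 284, 0]) cube([514, 313, 10]);
translate([110, 284, 10]) cube([514, 10, 85]);
translate([110, 587, 10]) cube([514, 10, 85]);
translate([110, 294, 10]) cube([10, 293, 85]);
translate([614, 294, 10]) cube([10, 293, 85]);


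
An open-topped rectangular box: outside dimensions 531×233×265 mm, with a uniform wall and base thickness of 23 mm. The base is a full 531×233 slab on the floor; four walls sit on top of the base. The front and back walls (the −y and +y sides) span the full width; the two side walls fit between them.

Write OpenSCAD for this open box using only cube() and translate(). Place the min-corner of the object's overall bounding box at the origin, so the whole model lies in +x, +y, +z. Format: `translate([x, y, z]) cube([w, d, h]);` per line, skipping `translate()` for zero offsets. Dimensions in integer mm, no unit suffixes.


cube([531, 233, 23]);
translate([0, 0, 23]) cube([531, 23, 242]);
translate([0, 210, 23]) cube([531, 23, 242]);
translate([0, 23, 23]) cube([23, 187, 242]);
translate([508, 23, 23]) cube([23, 187, 242]);


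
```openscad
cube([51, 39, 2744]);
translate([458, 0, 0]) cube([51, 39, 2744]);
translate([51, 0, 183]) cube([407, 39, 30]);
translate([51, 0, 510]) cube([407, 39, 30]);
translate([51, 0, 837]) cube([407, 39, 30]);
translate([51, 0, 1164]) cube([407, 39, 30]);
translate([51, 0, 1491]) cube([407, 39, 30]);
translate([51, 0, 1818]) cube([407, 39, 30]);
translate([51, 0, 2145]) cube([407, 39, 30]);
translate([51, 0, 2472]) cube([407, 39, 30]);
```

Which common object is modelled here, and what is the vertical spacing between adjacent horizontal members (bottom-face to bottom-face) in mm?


A ladder. The rung spacing is 327 mm.

Two tall 51×39 posts with 8 short bars between them — a ladder. Adjacent rungs sit at z = 183 and z = 510, so the spacing is 510 − 183 = 327 mm.


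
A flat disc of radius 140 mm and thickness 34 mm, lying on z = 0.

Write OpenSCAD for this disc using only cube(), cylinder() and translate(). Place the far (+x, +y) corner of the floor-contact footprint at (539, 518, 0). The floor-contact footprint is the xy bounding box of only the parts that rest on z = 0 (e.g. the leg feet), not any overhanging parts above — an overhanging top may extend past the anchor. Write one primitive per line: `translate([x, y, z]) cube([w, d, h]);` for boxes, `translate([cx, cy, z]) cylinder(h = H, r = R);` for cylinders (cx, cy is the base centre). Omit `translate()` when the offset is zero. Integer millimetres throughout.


translate([399, 378, 0]) cylinder(h = 34, r = 140);
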